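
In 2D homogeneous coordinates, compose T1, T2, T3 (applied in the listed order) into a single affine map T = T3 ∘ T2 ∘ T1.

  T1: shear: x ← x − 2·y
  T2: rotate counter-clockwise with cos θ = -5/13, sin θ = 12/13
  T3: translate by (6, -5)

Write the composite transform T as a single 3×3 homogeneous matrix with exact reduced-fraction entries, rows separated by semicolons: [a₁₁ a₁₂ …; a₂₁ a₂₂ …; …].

T = [-5/13 -2/13 6; 12/13 -29/13 -5; 0 0 1]

T1 = [1 -2 0; 0 1 0; 0 0 1]
T2·T1 = [-5/13 -2/13 0; 12/13 -29/13 0; 0 0 1]
T3·…·T1 = [-5/13 -2/13 6; 12/13 -29/13 -5; 0 0 1]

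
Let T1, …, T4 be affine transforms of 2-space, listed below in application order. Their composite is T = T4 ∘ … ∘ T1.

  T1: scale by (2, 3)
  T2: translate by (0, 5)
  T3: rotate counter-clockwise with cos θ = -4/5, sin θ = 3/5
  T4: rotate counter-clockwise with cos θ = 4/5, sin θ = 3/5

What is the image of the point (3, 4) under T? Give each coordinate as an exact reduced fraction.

T(p) = (-6, -17)

T1 scale by (2, 3): (3, 4) → (6, 12)
T2 translate by (0, 5): (6, 12) → (6, 17)
T3 rotate counter-clockwise with cos θ = -4/5, sin θ = 3/5: (6, 17) → (-15, -10)
T4 rotate counter-clockwise with cos θ = 4/5, sin θ = 3/5: (-15, -10) → (-6, -17)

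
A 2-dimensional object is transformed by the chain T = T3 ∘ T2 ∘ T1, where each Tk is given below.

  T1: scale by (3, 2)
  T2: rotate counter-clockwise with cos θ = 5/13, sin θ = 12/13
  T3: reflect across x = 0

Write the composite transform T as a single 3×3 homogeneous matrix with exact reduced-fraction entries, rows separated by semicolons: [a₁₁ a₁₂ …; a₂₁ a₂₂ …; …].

T = [-15/13 24/13 0; 36/13 10/13 0; 0 0 1]

T1 = [3 0 0; 0 2 0; 0 0 1]
T2·T1 = [15/13 -24/13 0; 36/13 10/13 0; 0 0 1]
T3·…·T1 = [-15/13 24/13 0; 36/13 10/13 0; 0 0 1]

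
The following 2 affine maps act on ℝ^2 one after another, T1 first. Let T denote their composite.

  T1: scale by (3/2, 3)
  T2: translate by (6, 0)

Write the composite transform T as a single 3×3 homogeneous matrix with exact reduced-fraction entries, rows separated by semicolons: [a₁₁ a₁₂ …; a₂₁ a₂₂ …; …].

T1 = [3/2 0 0; 0 3 0; 0 0 1]
T2·T1 = [3/2 0 6; 0 3 0; 0 0 1]

T = [3/2 0 6; 0 3 0; 0 0 1]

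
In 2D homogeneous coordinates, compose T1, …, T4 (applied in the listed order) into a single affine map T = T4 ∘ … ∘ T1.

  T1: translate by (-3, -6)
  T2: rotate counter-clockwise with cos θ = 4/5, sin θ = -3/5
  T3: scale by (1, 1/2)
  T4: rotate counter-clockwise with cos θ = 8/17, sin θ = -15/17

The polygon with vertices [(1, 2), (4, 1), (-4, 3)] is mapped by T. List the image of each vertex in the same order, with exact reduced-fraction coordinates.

T1 translate by (-3, -6): (1, 2) → (-2, -4); (4, 1) → (1, -5); (-4, 3) → (-7, -3)
T2 rotate counter-clockwise with cos θ = 4/5, sin θ = -3/5: (-2, -4) → (-4, -2); (1, -5) → (-11/5, -23/5); (-7, -3) → (-37/5, 9/5)
T3 scale by (1, 1/2): (-4, -2) → (-4, -1); (-11/5, -23/5) → (-11/5, -23/10); (-37/5, 9/5) → (-37/5, 9/10)
T4 rotate counter-clockwise with cos θ = 8/17, sin θ = -15/17: (-4, -1) → (-47/17, 52/17); (-11/5, -23/10) → (-521/170, 73/85); (-37/5, 9/10) → (-457/170, 591/85)

image vertices: (-47/17, 52/17), (-521/170, 73/85), (-457/170, 591/85)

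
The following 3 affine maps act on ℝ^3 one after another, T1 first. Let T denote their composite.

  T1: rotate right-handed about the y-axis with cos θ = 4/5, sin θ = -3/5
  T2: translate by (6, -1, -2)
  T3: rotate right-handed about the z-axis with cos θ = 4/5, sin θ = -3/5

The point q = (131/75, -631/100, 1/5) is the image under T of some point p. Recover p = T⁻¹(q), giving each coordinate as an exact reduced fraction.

p = (2/3, -3, 9/4)

T1 = [4/5 0 -3/5 0; 0 1 0 0; 3/5 0 4/5 0; 0 0 0 1]
T2·T1 = [4/5 0 -3/5 6; 0 1 0 -1; 3/5 0 4/5 -2; 0 0 0 1]
T3·…·T1 = [16/25 3/5 -12/25 21/5; -12/25 4/5 9/25 -22/5; 3/5 0 4/5 -2; 0 0 0 1]
det M = 1; M⁻¹ = [16/25 -12/25 3/5 -18/5; 3/5 4/5 0 1; -12/25 9/25 4/5 26/5; 0 0 0 1]
M⁻¹ · (131/75, -631/100, 1/5)ᵀ = (2/3, -3, 9/4)ᵀ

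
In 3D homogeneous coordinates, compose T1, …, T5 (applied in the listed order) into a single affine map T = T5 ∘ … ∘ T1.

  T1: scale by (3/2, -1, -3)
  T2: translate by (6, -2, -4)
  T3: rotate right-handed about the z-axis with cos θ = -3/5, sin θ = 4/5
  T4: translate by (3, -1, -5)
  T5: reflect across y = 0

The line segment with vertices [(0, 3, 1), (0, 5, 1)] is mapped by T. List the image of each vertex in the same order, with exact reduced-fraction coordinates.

image vertices: (17/5, -34/5, -12), (5, -8, -12)

T1 scale by (3/2, -1, -3): (0, 3, 1) → (0, -3, -3); (0, 5, 1) → (0, -5, -3)
T2 translate by (6, -2, -4): (0, -3, -3) → (6, -5, -7); (0, -5, -3) → (6, -7, -7)
T3 rotate right-handed about the z-axis with cos θ = -3/5, sin θ = 4/5: (6, -5, -7) → (2/5, 39/5, -7); (6, -7, -7) → (2, 9, -7)
T4 translate by (3, -1, -5): (2/5, 39/5, -7) → (17/5, 34/5, -12); (2, 9, -7) → (5, 8, -12)
T5 reflect across y = 0: (17/5, 34/5, -12) → (17/5, -34/5, -12); (5, 8, -12) → (5, -8, -12)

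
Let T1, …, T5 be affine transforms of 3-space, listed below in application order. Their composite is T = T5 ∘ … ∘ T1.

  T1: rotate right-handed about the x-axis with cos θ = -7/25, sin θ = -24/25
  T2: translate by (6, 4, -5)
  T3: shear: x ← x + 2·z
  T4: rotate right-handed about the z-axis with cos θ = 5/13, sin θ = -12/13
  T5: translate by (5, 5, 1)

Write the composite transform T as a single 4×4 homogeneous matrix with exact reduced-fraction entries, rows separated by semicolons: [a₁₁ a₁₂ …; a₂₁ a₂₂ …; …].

T = [5/13 -324/325 218/325 93/13; -12/13 541/325 288/325 133/13; 0 -24/25 -7/25 -4; 0 0 0 1]

T1 = [1 0 0 0; 0 -7/25 24/25 0; 0 -24/25 -7/25 0; 0 0 0 1]
T2·T1 = [1 0 0 6; 0 -7/25 24/25 4; 0 -24/25 -7/25 -5; 0 0 0 1]
T3·…·T1 = [1 -48/25 -14/25 -4; 0 -7/25 24/25 4; 0 -24/25 -7/25 -5; 0 0 0 1]
T4·…·T1 = [5/13 -324/325 218/325 28/13; -12/13 541/325 288/325 68/13; 0 -24/25 -7/25 -5; 0 0 0 1]
T5·…·T1 = [5/13 -324/325 218/325 93/13; -12/13 541/325 288/325 133/13; 0 -24/25 -7/25 -4; 0 0 0 1]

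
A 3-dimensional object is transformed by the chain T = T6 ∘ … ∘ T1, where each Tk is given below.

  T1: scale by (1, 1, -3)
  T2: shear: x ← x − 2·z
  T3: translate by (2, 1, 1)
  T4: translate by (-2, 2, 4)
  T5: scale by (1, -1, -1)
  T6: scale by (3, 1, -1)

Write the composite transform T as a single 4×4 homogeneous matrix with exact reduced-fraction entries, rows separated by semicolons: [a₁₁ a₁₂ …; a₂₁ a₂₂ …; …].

T = [3 0 18 0; 0 -1 0 -3; 0 0 -3 5; 0 0 0 1]

T1 = [1 0 0 0; 0 1 0 0; 0 0 -3 0; 0 0 0 1]
T2·T1 = [1 0 6 0; 0 1 0 0; 0 0 -3 0; 0 0 0 1]
T3·…·T1 = [1 0 6 2; 0 1 0 1; 0 0 -3 1; 0 0 0 1]
T4·…·T1 = [1 0 6 0; 0 1 0 3; 0 0 -3 5; 0 0 0 1]
T5·…·T1 = [1 0 6 0; 0 -1 0 -3; 0 0 3 -5; 0 0 0 1]
T6·…·T1 = [3 0 18 0; 0 -1 0 -3; 0 0 -3 5; 0 0 0 1]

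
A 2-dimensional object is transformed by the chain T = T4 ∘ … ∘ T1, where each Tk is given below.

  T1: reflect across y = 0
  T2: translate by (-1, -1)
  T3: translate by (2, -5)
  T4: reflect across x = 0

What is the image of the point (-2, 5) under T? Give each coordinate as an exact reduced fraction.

T(p) = (1, -11)

T1 reflect across y = 0: (-2, 5) → (-2, -5)
T2 translate by (-1, -1): (-2, -5) → (-3, -6)
T3 translate by (2, -5): (-3, -6) → (-1, -11)
T4 reflect across x = 0: (-1, -11) → (1, -11)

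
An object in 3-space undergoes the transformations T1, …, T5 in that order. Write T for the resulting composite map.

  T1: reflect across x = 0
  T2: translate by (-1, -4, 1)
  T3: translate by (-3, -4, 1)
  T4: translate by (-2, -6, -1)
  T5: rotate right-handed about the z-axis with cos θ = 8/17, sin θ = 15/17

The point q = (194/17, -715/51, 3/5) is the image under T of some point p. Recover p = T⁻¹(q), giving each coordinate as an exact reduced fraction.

T1 = [-1 0 0 0; 0 1 0 0; 0 0 1 0; 0 0 0 1]
T2·T1 = [-1 0 0 -1; 0 1 0 -4; 0 0 1 1; 0 0 0 1]
T3·…·T1 = [-1 0 0 -4; 0 1 0 -8; 0 0 1 2; 0 0 0 1]
T4·…·T1 = [-1 0 0 -6; 0 1 0 -14; 0 0 1 1; 0 0 0 1]
T5·…·T1 = [-8/17 -15/17 0 162/17; -15/17 8/17 0 -202/17; 0 0 1 1; 0 0 0 1]
det M = -1; M⁻¹ = [-8/17 -15/17 0 -6; -15/17 8/17 0 14; 0 0 1 -1; 0 0 0 1]
M⁻¹ · (194/17, -715/51, 3/5)ᵀ = (1, -8/3, -2/5)ᵀ

p = (1, -8/3, -2/5)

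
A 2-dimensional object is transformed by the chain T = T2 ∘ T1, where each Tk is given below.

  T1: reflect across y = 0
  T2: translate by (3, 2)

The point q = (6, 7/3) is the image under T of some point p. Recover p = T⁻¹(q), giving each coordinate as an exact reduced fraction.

T1 = [1 0 0; 0 -1 0; 0 0 1]
T2·T1 = [1 0 3; 0 -1 2; 0 0 1]
det M = -1; M⁻¹ = [1 0 -3; 0 -1 2; 0 0 1]
M⁻¹ · (6, 7/3)ᵀ = (3, -1/3)ᵀ

p = (3, -1/3)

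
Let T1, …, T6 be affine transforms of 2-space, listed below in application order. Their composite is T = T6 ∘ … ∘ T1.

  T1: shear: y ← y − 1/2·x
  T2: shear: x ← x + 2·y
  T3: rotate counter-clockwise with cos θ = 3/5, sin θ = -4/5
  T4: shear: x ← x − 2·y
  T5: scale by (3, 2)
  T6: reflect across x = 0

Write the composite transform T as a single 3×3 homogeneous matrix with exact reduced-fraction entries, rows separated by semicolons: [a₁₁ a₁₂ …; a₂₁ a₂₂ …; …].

T1 = [1 0 0; -1/2 1 0; 0 0 1]
T2·T1 = [0 2 0; -1/2 1 0; 0 0 1]
T3·…·T1 = [-2/5 2 0; -3/10 -1 0; 0 0 1]
T4·…·T1 = [1/5 4 0; -3/10 -1 0; 0 0 1]
T5·…·T1 = [3/5 12 0; -3/5 -2 0; 0 0 1]
T6·…·T1 = [-3/5 -12 0; -3/5 -2 0; 0 0 1]

T = [-3/5 -12 0; -3/5 -2 0; 0 0 1]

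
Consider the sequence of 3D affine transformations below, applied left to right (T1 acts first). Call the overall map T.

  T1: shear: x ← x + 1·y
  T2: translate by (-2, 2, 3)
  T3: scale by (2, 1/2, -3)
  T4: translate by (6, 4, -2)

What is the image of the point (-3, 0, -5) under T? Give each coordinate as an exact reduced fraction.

T(p) = (-4, 5, 4)

T1 shear: x ← x + 1·y: (-3, 0, -5) → (-3, 0, -5)
T2 translate by (-2, 2, 3): (-3, 0, -5) → (-5, 2, -2)
T3 scale by (2, 1/2, -3): (-5, 2, -2) → (-10, 1, 6)
T4 translate by (6, 4, -2): (-10, 1, 6) → (-4, 5, 4)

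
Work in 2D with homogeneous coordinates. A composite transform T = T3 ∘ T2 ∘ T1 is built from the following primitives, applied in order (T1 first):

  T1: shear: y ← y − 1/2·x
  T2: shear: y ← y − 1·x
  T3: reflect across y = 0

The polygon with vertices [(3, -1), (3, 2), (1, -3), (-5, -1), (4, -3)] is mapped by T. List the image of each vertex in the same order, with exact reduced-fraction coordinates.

image vertices: (3, 11/2), (3, 5/2), (1, 9/2), (-5, -13/2), (4, 9)

T1 shear: y ← y − 1/2·x: (3, -1) → (3, -5/2); (3, 2) → (3, 1/2); (1, -3) → (1, -7/2); (-5, -1) → (-5, 3/2); (4, -3) → (4, -5)
T2 shear: y ← y − 1·x: (3, -5/2) → (3, -11/2); (3, 1/2) → (3, -5/2); (1, -7/2) → (1, -9/2); (-5, 3/2) → (-5, 13/2); (4, -5) → (4, -9)
T3 reflect across y = 0: (3, -11/2) → (3, 11/2); (3, -5/2) → (3, 5/2); (1, -9/2) → (1, 9/2); (-5, 13/2) → (-5, -13/2); (4, -9) → (4, 9)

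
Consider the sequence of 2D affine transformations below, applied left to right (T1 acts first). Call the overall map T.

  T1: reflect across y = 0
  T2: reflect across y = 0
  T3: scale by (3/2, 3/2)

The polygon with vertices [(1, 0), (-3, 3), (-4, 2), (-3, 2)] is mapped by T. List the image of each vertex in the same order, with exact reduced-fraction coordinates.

image vertices: (3/2, 0), (-9/2, 9/2), (-6, 3), (-9/2, 3)

T1 reflect across y = 0: (1, 0) → (1, 0); (-3, 3) → (-3, -3); (-4, 2) → (-4, -2); (-3, 2) → (-3, -2)
T2 reflect across y = 0: (1, 0) → (1, 0); (-3, -3) → (-3, 3); (-4, -2) → (-4, 2); (-3, -2) → (-3, 2)
T3 scale by (3/2, 3/2): (1, 0) → (3/2, 0); (-3, 3) → (-9/2, 9/2); (-4, 2) → (-6, 3); (-3, 2) → (-9/2, 3)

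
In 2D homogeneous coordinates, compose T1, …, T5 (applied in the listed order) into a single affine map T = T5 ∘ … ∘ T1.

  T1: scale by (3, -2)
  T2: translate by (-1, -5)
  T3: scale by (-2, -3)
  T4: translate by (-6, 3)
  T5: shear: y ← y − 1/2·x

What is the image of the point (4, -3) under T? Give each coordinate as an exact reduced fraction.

T(p) = (-28, 14)

T1 scale by (3, -2): (4, -3) → (12, 6)
T2 translate by (-1, -5): (12, 6) → (11, 1)
T3 scale by (-2, -3): (11, 1) → (-22, -3)
T4 translate by (-6, 3): (-22, -3) → (-28, 0)
T5 shear: y ← y − 1/2·x: (-28, 0) → (-28, 14)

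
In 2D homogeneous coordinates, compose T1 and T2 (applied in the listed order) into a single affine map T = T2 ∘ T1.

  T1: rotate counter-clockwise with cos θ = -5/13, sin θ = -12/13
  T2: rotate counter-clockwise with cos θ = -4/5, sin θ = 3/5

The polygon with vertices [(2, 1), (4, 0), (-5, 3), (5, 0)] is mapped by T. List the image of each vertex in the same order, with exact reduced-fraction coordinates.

image vertices: (79/65, 122/65), (224/65, 132/65), (-379/65, 3/65), (56/13, 33/13)

T1 rotate counter-clockwise with cos θ = -5/13, sin θ = -12/13: (2, 1) → (2/13, -29/13); (4, 0) → (-20/13, -48/13); (-5, 3) → (61/13, 45/13); (5, 0) → (-25/13, -60/13)
T2 rotate counter-clockwise with cos θ = -4/5, sin θ = 3/5: (2/13, -29/13) → (79/65, 122/65); (-20/13, -48/13) → (224/65, 132/65); (61/13, 45/13) → (-379/65, 3/65); (-25/13, -60/13) → (56/13, 33/13)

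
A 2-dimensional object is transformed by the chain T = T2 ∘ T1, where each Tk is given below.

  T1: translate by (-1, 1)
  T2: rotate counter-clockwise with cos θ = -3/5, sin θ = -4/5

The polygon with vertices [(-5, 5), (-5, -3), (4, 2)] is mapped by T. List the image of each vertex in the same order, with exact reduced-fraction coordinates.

T1 translate by (-1, 1): (-5, 5) → (-6, 6); (-5, -3) → (-6, -2); (4, 2) → (3, 3)
T2 rotate counter-clockwise with cos θ = -3/5, sin θ = -4/5: (-6, 6) → (42/5, 6/5); (-6, -2) → (2, 6); (3, 3) → (3/5, -21/5)

image vertices: (42/5, 6/5), (2, 6), (3/5, -21/5)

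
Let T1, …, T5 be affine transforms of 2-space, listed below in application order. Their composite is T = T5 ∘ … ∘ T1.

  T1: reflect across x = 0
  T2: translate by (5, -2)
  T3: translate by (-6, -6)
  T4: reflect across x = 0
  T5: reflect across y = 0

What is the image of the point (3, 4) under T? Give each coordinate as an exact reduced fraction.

T1 reflect across x = 0: (3, 4) → (-3, 4)
T2 translate by (5, -2): (-3, 4) → (2, 2)
T3 translate by (-6, -6): (2, 2) → (-4, -4)
T4 reflect across x = 0: (-4, -4) → (4, -4)
T5 reflect across y = 0: (4, -4) → (4, 4)

T(p) = (4, 4)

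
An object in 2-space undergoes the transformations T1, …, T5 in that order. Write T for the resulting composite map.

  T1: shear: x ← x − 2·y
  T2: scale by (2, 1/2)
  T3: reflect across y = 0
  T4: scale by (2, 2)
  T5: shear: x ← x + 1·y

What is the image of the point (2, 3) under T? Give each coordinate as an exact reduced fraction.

T(p) = (-19, -3)

T1 shear: x ← x − 2·y: (2, 3) → (-4, 3)
T2 scale by (2, 1/2): (-4, 3) → (-8, 3/2)
T3 reflect across y = 0: (-8, 3/2) → (-8, -3/2)
T4 scale by (2, 2): (-8, -3/2) → (-16, -3)
T5 shear: x ← x + 1·y: (-16, -3) → (-19, -3)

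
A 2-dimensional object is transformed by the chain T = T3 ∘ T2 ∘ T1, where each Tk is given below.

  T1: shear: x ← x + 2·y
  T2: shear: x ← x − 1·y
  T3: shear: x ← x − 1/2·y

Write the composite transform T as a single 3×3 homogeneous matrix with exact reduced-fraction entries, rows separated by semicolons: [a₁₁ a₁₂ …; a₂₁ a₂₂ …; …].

T1 = [1 2 0; 0 1 0; 0 0 1]
T2·T1 = [1 1 0; 0 1 0; 0 0 1]
T3·…·T1 = [1 1/2 0; 0 1 0; 0 0 1]

T = [1 1/2 0; 0 1 0; 0 0 1]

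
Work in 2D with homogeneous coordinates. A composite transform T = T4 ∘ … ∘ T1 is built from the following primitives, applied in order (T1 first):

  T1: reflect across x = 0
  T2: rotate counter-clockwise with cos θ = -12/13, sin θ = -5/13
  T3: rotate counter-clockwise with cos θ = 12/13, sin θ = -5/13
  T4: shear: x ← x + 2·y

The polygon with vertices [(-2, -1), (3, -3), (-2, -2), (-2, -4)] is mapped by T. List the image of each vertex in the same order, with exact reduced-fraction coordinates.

T1 reflect across x = 0: (-2, -1) → (2, -1); (3, -3) → (-3, -3); (-2, -2) → (2, -2); (-2, -4) → (2, -4)
T2 rotate counter-clockwise with cos θ = -12/13, sin θ = -5/13: (2, -1) → (-29/13, 2/13); (-3, -3) → (21/13, 51/13); (2, -2) → (-34/13, 14/13); (2, -4) → (-44/13, 38/13)
T3 rotate counter-clockwise with cos θ = 12/13, sin θ = -5/13: (-29/13, 2/13) → (-2, 1); (21/13, 51/13) → (3, 3); (-34/13, 14/13) → (-2, 2); (-44/13, 38/13) → (-2, 4)
T4 shear: x ← x + 2·y: (-2, 1) → (0, 1); (3, 3) → (9, 3); (-2, 2) → (2, 2); (-2, 4) → (6, 4)

image vertices: (0, 1), (9, 3), (2, 2), (6, 4)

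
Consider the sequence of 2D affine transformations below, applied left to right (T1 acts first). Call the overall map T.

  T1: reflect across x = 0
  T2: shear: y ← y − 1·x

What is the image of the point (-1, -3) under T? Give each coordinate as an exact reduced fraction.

T1 reflect across x = 0: (-1, -3) → (1, -3)
T2 shear: y ← y − 1·x: (1, -3) → (1, -4)

T(p) = (1, -4)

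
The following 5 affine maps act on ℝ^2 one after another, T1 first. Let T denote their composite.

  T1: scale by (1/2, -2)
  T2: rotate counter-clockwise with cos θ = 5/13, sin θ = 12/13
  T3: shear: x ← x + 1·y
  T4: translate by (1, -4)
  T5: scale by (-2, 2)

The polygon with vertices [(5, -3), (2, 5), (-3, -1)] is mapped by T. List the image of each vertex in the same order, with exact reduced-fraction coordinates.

image vertices: (-27/13, 16/13), (-200/13, -180/13), (53/13, -120/13)

T1 scale by (1/2, -2): (5, -3) → (5/2, 6); (2, 5) → (1, -10); (-3, -1) → (-3/2, 2)
T2 rotate counter-clockwise with cos θ = 5/13, sin θ = 12/13: (5/2, 6) → (-119/26, 60/13); (1, -10) → (125/13, -38/13); (-3/2, 2) → (-63/26, -8/13)
T3 shear: x ← x + 1·y: (-119/26, 60/13) → (1/26, 60/13); (125/13, -38/13) → (87/13, -38/13); (-63/26, -8/13) → (-79/26, -8/13)
T4 translate by (1, -4): (1/26, 60/13) → (27/26, 8/13); (87/13, -38/13) → (100/13, -90/13); (-79/26, -8/13) → (-53/26, -60/13)
T5 scale by (-2, 2): (27/26, 8/13) → (-27/13, 16/13); (100/13, -90/13) → (-200/13, -180/13); (-53/26, -60/13) → (53/13, -120/13)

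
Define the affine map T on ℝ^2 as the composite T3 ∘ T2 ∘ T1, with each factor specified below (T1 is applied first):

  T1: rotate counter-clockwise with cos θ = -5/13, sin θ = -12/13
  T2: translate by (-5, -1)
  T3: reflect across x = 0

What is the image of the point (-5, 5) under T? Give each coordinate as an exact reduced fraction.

T1 rotate counter-clockwise with cos θ = -5/13, sin θ = -12/13: (-5, 5) → (85/13, 35/13)
T2 translate by (-5, -1): (85/13, 35/13) → (20/13, 22/13)
T3 reflect across x = 0: (20/13, 22/13) → (-20/13, 22/13)

T(p) = (-20/13, 22/13)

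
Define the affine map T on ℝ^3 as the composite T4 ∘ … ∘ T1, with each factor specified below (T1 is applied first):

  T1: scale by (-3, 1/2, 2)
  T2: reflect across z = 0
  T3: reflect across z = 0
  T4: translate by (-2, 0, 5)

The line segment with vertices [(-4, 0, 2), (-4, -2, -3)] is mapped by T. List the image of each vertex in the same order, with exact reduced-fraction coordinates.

T1 scale by (-3, 1/2, 2): (-4, 0, 2) → (12, 0, 4); (-4, -2, -3) → (12, -1, -6)
T2 reflect across z = 0: (12, 0, 4) → (12, 0, -4); (12, -1, -6) → (12, -1, 6)
T3 reflect across z = 0: (12, 0, -4) → (12, 0, 4); (12, -1, 6) → (12, -1, -6)
T4 translate by (-2, 0, 5): (12, 0, 4) → (10, 0, 9); (12, -1, -6) → (10, -1, -1)

image vertices: (10, 0, 9), (10, -1, -1)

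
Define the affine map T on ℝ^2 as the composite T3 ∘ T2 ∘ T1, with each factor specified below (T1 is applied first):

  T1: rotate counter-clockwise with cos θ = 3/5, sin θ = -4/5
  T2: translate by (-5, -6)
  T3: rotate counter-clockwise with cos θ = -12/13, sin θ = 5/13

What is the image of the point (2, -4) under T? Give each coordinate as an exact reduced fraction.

T1 rotate counter-clockwise with cos θ = 3/5, sin θ = -4/5: (2, -4) → (-2, -4)
T2 translate by (-5, -6): (-2, -4) → (-7, -10)
T3 rotate counter-clockwise with cos θ = -12/13, sin θ = 5/13: (-7, -10) → (134/13, 85/13)

T(p) = (134/13, 85/13)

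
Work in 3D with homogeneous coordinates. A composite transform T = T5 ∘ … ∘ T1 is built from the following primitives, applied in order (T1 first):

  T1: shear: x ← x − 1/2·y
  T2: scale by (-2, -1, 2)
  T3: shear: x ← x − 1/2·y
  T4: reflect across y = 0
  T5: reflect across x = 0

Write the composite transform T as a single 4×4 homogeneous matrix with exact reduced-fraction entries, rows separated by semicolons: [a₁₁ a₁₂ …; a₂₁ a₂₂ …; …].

T = [2 -3/2 0 0; 0 1 0 0; 0 0 2 0; 0 0 0 1]

T1 = [1 -1/2 0 0; 0 1 0 0; 0 0 1 0; 0 0 0 1]
T2·T1 = [-2 1 0 0; 0 -1 0 0; 0 0 2 0; 0 0 0 1]
T3·…·T1 = [-2 3/2 0 0; 0 -1 0 0; 0 0 2 0; 0 0 0 1]
T4·…·T1 = [-2 3/2 0 0; 0 1 0 0; 0 0 2 0; 0 0 0 1]
T5·…·T1 = [2 -3/2 0 0; 0 1 0 0; 0 0 2 0; 0 0 0 1]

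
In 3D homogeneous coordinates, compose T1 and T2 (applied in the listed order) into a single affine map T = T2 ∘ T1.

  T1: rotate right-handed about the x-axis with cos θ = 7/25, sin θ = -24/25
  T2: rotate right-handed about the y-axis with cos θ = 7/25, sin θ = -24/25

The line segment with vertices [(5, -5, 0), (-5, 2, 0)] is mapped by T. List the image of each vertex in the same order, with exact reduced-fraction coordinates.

T1 rotate right-handed about the x-axis with cos θ = 7/25, sin θ = -24/25: (5, -5, 0) → (5, -7/5, 24/5); (-5, 2, 0) → (-5, 14/25, -48/25)
T2 rotate right-handed about the y-axis with cos θ = 7/25, sin θ = -24/25: (5, -7/5, 24/5) → (-401/125, -7/5, 768/125); (-5, 14/25, -48/25) → (277/625, 14/25, -3336/625)

image vertices: (-401/125, -7/5, 768/125), (277/625, 14/25, -3336/625)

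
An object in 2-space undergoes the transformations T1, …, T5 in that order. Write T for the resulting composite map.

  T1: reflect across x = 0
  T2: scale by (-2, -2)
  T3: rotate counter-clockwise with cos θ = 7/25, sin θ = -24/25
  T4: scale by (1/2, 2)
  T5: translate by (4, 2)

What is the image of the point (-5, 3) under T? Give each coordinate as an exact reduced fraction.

T1 reflect across x = 0: (-5, 3) → (5, 3)
T2 scale by (-2, -2): (5, 3) → (-10, -6)
T3 rotate counter-clockwise with cos θ = 7/25, sin θ = -24/25: (-10, -6) → (-214/25, 198/25)
T4 scale by (1/2, 2): (-214/25, 198/25) → (-107/25, 396/25)
T5 translate by (4, 2): (-107/25, 396/25) → (-7/25, 446/25)

T(p) = (-7/25, 446/25)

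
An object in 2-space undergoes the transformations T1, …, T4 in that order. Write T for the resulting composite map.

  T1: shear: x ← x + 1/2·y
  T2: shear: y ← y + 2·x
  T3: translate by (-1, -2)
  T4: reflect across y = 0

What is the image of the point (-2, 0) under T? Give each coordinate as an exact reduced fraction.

T(p) = (-3, 6)

T1 shear: x ← x + 1/2·y: (-2, 0) → (-2, 0)
T2 shear: y ← y + 2·x: (-2, 0) → (-2, -4)
T3 translate by (-1, -2): (-2, -4) → (-3, -6)
T4 reflect across y = 0: (-3, -6) → (-3, 6)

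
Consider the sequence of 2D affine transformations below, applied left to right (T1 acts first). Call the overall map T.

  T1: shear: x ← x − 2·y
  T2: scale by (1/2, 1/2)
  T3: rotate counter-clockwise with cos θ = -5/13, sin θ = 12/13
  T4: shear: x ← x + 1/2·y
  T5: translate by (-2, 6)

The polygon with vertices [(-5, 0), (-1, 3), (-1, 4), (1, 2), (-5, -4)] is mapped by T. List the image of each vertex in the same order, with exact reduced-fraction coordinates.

image vertices: (-57/26, 48/13), (-205/52, 57/26), (-119/26, 14/13), (-42/13, 55/13), (9/26, 106/13)

T1 shear: x ← x − 2·y: (-5, 0) → (-5, 0); (-1, 3) → (-7, 3); (-1, 4) → (-9, 4); (1, 2) → (-3, 2); (-5, -4) → (3, -4)
T2 scale by (1/2, 1/2): (-5, 0) → (-5/2, 0); (-7, 3) → (-7/2, 3/2); (-9, 4) → (-9/2, 2); (-3, 2) → (-3/2, 1); (3, -4) → (3/2, -2)
T3 rotate counter-clockwise with cos θ = -5/13, sin θ = 12/13: (-5/2, 0) → (25/26, -30/13); (-7/2, 3/2) → (-1/26, -99/26); (-9/2, 2) → (-3/26, -64/13); (-3/2, 1) → (-9/26, -23/13); (3/2, -2) → (33/26, 28/13)
T4 shear: x ← x + 1/2·y: (25/26, -30/13) → (-5/26, -30/13); (-1/26, -99/26) → (-101/52, -99/26); (-3/26, -64/13) → (-67/26, -64/13); (-9/26, -23/13) → (-16/13, -23/13); (33/26, 28/13) → (61/26, 28/13)
T5 translate by (-2, 6): (-5/26, -30/13) → (-57/26, 48/13); (-101/52, -99/26) → (-205/52, 57/26); (-67/26, -64/13) → (-119/26, 14/13); (-16/13, -23/13) → (-42/13, 55/13); (61/26, 28/13) → (9/26, 106/13)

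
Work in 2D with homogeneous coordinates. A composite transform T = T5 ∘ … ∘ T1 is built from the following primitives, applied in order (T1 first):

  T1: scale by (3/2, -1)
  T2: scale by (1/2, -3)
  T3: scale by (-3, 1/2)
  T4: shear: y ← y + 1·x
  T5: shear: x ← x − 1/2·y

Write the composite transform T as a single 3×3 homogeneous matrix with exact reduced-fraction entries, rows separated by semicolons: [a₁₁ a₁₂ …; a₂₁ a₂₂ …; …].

T = [-9/8 -3/4 0; -9/4 3/2 0; 0 0 1]

T1 = [3/2 0 0; 0 -1 0; 0 0 1]
T2·T1 = [3/4 0 0; 0 3 0; 0 0 1]
T3·…·T1 = [-9/4 0 0; 0 3/2 0; 0 0 1]
T4·…·T1 = [-9/4 0 0; -9/4 3/2 0; 0 0 1]
T5·…·T1 = [-9/8 -3/4 0; -9/4 3/2 0; 0 0 1]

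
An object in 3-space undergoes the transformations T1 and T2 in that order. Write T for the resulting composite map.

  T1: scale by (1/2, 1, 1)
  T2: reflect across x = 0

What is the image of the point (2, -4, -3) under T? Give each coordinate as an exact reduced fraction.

T(p) = (-1, -4, -3)

T1 scale by (1/2, 1, 1): (2, -4, -3) → (1, -4, -3)
T2 reflect across x = 0: (1, -4, -3) → (-1, -4, -3)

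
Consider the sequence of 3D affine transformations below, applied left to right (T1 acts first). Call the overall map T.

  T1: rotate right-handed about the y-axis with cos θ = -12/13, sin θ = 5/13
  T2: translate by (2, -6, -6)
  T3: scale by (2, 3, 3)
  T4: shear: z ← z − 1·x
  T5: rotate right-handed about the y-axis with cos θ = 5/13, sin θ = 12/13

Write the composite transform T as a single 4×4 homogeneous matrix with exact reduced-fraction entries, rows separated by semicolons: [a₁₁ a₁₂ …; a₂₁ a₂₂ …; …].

T = [-12/169 0 -502/169 -244/13; 0 3 0 -18; 333/169 0 -350/169 -158/13; 0 0 0 1]

T1 = [-12/13 0 5/13 0; 0 1 0 0; -5/13 0 -12/13 0; 0 0 0 1]
T2·T1 = [-12/13 0 5/13 2; 0 1 0 -6; -5/13 0 -12/13 -6; 0 0 0 1]
T3·…·T1 = [-24/13 0 10/13 4; 0 3 0 -18; -15/13 0 -36/13 -18; 0 0 0 1]
T4·…·T1 = [-24/13 0 10/13 4; 0 3 0 -18; 9/13 0 -46/13 -22; 0 0 0 1]
T5·…·T1 = [-12/169 0 -502/169 -244/13; 0 3 0 -18; 333/169 0 -350/169 -158/13; 0 0 0 1]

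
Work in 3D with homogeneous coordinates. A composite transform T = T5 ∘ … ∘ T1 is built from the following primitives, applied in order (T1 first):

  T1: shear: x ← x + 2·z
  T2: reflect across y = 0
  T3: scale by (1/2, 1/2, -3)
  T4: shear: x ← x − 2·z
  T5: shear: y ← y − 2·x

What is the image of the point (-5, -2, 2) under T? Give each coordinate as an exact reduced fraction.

T(p) = (23/2, -22, -6)

T1 shear: x ← x + 2·z: (-5, -2, 2) → (-1, -2, 2)
T2 reflect across y = 0: (-1, -2, 2) → (-1, 2, 2)
T3 scale by (1/2, 1/2, -3): (-1, 2, 2) → (-1/2, 1, -6)
T4 shear: x ← x − 2·z: (-1/2, 1, -6) → (23/2, 1, -6)
T5 shear: y ← y − 2·x: (23/2, 1, -6) → (23/2, -22, -6)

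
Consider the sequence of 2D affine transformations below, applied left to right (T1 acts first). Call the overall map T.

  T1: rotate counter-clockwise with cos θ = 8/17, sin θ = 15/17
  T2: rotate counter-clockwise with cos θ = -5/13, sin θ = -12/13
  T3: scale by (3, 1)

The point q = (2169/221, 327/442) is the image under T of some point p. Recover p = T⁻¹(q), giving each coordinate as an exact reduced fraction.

T1 = [8/17 -15/17 0; 15/17 8/17 0; 0 0 1]
T2·T1 = [140/221 171/221 0; -171/221 140/221 0; 0 0 1]
T3·…·T1 = [420/221 513/221 0; -171/221 140/221 0; 0 0 1]
det M = 3; M⁻¹ = [140/663 -171/221 0; 57/221 140/221 0; 0 0 1]
M⁻¹ · (2169/221, 327/442)ᵀ = (3/2, 3)ᵀ

p = (3/2, 3)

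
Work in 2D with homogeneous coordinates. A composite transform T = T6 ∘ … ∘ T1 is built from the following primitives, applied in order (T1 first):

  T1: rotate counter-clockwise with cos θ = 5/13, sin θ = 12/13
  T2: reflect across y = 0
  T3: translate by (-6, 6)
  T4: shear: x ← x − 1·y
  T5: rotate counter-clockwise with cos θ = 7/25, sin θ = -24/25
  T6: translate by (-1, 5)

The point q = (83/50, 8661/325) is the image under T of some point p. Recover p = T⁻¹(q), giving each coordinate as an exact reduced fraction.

p = (-9/2, 4)

T1 = [5/13 -12/13 0; 12/13 5/13 0; 0 0 1]
T2·T1 = [5/13 -12/13 0; -12/13 -5/13 0; 0 0 1]
T3·…·T1 = [5/13 -12/13 -6; -12/13 -5/13 6; 0 0 1]
T4·…·T1 = [17/13 -7/13 -12; -12/13 -5/13 6; 0 0 1]
T5·…·T1 = [-13/25 -13/25 12/5; -492/325 133/325 66/5; 0 0 1]
T6·…·T1 = [-13/25 -13/25 7/5; -492/325 133/325 91/5; 0 0 1]
det M = -1; M⁻¹ = [-133/325 -13/25 3262/325; -492/325 13/25 -2387/325; 0 0 1]
M⁻¹ · (83/50, 8661/325)ᵀ = (-9/2, 4)ᵀ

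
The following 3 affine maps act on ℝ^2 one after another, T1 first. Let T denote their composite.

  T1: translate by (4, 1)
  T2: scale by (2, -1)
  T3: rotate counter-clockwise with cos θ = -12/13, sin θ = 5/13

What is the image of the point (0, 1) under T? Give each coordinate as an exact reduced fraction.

T(p) = (-86/13, 64/13)

T1 translate by (4, 1): (0, 1) → (4, 2)
T2 scale by (2, -1): (4, 2) → (8, -2)
T3 rotate counter-clockwise with cos θ = -12/13, sin θ = 5/13: (8, -2) → (-86/13, 64/13)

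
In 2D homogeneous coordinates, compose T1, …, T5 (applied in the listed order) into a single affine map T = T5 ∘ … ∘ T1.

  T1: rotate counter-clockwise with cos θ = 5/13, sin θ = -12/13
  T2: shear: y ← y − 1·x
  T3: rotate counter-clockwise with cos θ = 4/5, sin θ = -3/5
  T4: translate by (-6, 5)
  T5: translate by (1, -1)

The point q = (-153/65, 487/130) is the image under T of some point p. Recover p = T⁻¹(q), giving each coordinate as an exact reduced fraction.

T1 = [5/13 12/13 0; -12/13 5/13 0; 0 0 1]
T2·T1 = [5/13 12/13 0; -17/13 -7/13 0; 0 0 1]
T3·…·T1 = [-31/65 27/65 0; -83/65 -64/65 0; 0 0 1]
T4·…·T1 = [-31/65 27/65 -6; -83/65 -64/65 5; 0 0 1]
T5·…·T1 = [-31/65 27/65 -5; -83/65 -64/65 4; 0 0 1]
det M = 1; M⁻¹ = [-64/65 -27/65 -212/65; 83/65 -31/65 539/65; 0 0 1]
M⁻¹ · (-153/65, 487/130)ᵀ = (-5/2, 7/2)ᵀ

p = (-5/2, 7/2)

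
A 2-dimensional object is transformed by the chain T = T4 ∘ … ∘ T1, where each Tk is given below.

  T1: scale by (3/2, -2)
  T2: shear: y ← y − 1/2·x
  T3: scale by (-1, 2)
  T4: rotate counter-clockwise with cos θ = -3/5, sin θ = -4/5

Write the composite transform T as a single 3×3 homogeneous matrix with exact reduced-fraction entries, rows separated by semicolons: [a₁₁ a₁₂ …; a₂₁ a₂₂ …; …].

T = [-3/10 -16/5 0; 21/10 12/5 0; 0 0 1]

T1 = [3/2 0 0; 0 -2 0; 0 0 1]
T2·T1 = [3/2 0 0; -3/4 -2 0; 0 0 1]
T3·…·T1 = [-3/2 0 0; -3/2 -4 0; 0 0 1]
T4·…·T1 = [-3/10 -16/5 0; 21/10 12/5 0; 0 0 1]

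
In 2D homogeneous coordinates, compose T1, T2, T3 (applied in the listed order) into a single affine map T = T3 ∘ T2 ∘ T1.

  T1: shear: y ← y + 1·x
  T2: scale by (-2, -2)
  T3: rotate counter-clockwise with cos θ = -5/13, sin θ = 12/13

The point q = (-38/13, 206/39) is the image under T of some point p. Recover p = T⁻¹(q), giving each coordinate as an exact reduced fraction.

T1 = [1 0 0; 1 1 0; 0 0 1]
T2·T1 = [-2 0 0; -2 -2 0; 0 0 1]
T3·…·T1 = [34/13 24/13 0; -14/13 10/13 0; 0 0 1]
det M = 4; M⁻¹ = [5/26 -6/13 0; 7/26 17/26 0; 0 0 1]
M⁻¹ · (-38/13, 206/39)ᵀ = (-3, 8/3)ᵀ

p = (-3, 8/3)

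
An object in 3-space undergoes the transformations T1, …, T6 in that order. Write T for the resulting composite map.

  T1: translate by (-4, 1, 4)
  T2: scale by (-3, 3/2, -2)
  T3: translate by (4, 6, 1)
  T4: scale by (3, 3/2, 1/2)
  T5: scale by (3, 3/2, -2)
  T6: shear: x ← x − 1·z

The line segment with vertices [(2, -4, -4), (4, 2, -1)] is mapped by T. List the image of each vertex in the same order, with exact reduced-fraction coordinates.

image vertices: (91, 27/8, -1), (31, 189/8, 5)

T1 translate by (-4, 1, 4): (2, -4, -4) → (-2, -3, 0); (4, 2, -1) → (0, 3, 3)
T2 scale by (-3, 3/2, -2): (-2, -3, 0) → (6, -9/2, 0); (0, 3, 3) → (0, 9/2, -6)
T3 translate by (4, 6, 1): (6, -9/2, 0) → (10, 3/2, 1); (0, 9/2, -6) → (4, 21/2, -5)
T4 scale by (3, 3/2, 1/2): (10, 3/2, 1) → (30, 9/4, 1/2); (4, 21/2, -5) → (12, 63/4, -5/2)
T5 scale by (3, 3/2, -2): (30, 9/4, 1/2) → (90, 27/8, -1); (12, 63/4, -5/2) → (36, 189/8, 5)
T6 shear: x ← x − 1·z: (90, 27/8, -1) → (91, 27/8, -1); (36, 189/8, 5) → (31, 189/8, 5)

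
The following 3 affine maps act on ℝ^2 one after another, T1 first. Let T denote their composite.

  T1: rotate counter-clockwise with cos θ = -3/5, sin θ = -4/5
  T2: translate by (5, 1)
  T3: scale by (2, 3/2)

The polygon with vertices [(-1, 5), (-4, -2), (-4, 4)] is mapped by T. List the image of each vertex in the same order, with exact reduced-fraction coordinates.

image vertices: (96/5, -9/5), (58/5, 81/10), (106/5, 27/10)

T1 rotate counter-clockwise with cos θ = -3/5, sin θ = -4/5: (-1, 5) → (23/5, -11/5); (-4, -2) → (4/5, 22/5); (-4, 4) → (28/5, 4/5)
T2 translate by (5, 1): (23/5, -11/5) → (48/5, -6/5); (4/5, 22/5) → (29/5, 27/5); (28/5, 4/5) → (53/5, 9/5)
T3 scale by (2, 3/2): (48/5, -6/5) → (96/5, -9/5); (29/5, 27/5) → (58/5, 81/10); (53/5, 9/5) → (106/5, 27/10)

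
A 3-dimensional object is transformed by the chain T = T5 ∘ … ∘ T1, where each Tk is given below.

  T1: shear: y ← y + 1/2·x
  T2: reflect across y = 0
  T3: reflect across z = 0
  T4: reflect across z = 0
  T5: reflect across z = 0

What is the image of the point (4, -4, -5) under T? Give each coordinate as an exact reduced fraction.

T1 shear: y ← y + 1/2·x: (4, -4, -5) → (4, -2, -5)
T2 reflect across y = 0: (4, -2, -5) → (4, 2, -5)
T3 reflect across z = 0: (4, 2, -5) → (4, 2, 5)
T4 reflect across z = 0: (4, 2, 5) → (4, 2, -5)
T5 reflect across z = 0: (4, 2, -5) → (4, 2, 5)

T(p) = (4, 2, 5)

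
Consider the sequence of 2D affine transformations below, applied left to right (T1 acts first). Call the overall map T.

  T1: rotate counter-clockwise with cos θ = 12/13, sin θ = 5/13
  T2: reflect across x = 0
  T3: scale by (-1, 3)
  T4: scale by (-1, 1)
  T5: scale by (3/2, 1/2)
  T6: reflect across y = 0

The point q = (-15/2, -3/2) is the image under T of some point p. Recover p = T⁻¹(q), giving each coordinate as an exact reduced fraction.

p = (5, -1)

T1 = [12/13 -5/13 0; 5/13 12/13 0; 0 0 1]
T2·T1 = [-12/13 5/13 0; 5/13 12/13 0; 0 0 1]
T3·…·T1 = [12/13 -5/13 0; 15/13 36/13 0; 0 0 1]
T4·…·T1 = [-12/13 5/13 0; 15/13 36/13 0; 0 0 1]
T5·…·T1 = [-18/13 15/26 0; 15/26 18/13 0; 0 0 1]
T6·…·T1 = [-18/13 15/26 0; -15/26 -18/13 0; 0 0 1]
det M = 9/4; M⁻¹ = [-8/13 -10/39 0; 10/39 -8/13 0; 0 0 1]
M⁻¹ · (-15/2, -3/2)ᵀ = (5, -1)ᵀ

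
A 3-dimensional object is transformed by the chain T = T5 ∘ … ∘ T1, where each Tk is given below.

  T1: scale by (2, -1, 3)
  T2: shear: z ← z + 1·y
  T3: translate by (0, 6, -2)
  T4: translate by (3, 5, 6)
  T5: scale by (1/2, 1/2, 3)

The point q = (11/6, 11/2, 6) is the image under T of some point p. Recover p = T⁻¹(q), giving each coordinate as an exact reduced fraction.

T1 = [2 0 0 0; 0 -1 0 0; 0 0 3 0; 0 0 0 1]
T2·T1 = [2 0 0 0; 0 -1 0 0; 0 -1 3 0; 0 0 0 1]
T3·…·T1 = [2 0 0 0; 0 -1 0 6; 0 -1 3 -2; 0 0 0 1]
T4·…·T1 = [2 0 0 3; 0 -1 0 11; 0 -1 3 4; 0 0 0 1]
T5·…·T1 = [1 0 0 3/2; 0 -1/2 0 11/2; 0 -3 9 12; 0 0 0 1]
det M = -9/2; M⁻¹ = [1 0 0 -3/2; 0 -2 0 11; 0 -2/3 1/9 7/3; 0 0 0 1]
M⁻¹ · (11/6, 11/2, 6)ᵀ = (1/3, 0, -2/3)ᵀ

p = (1/3, 0, -2/3)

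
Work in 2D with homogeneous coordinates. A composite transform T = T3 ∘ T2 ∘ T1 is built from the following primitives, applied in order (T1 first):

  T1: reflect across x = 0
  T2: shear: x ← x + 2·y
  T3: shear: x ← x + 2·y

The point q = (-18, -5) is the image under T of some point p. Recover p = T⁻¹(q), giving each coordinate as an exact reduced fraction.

T1 = [-1 0 0; 0 1 0; 0 0 1]
T2·T1 = [-1 2 0; 0 1 0; 0 0 1]
T3·…·T1 = [-1 4 0; 0 1 0; 0 0 1]
det M = -1; M⁻¹ = [-1 4 0; 0 1 0; 0 0 1]
M⁻¹ · (-18, -5)ᵀ = (-2, -5)ᵀ

p = (-2, -5)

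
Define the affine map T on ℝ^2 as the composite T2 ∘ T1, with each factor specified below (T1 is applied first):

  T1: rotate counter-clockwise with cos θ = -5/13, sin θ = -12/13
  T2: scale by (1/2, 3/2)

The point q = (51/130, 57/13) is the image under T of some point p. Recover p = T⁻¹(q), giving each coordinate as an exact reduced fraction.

T1 = [-5/13 12/13 0; -12/13 -5/13 0; 0 0 1]
T2·T1 = [-5/26 6/13 0; -18/13 -15/26 0; 0 0 1]
det M = 3/4; M⁻¹ = [-10/13 -8/13 0; 24/13 -10/39 0; 0 0 1]
M⁻¹ · (51/130, 57/13)ᵀ = (-3, -2/5)ᵀ

p = (-3, -2/5)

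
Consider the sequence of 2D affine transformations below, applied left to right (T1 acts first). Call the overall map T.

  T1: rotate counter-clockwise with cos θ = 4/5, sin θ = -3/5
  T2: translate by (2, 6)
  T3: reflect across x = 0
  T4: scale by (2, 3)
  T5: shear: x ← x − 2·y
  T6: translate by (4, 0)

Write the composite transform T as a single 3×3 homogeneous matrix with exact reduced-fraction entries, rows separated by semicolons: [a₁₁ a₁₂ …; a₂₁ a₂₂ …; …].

T1 = [4/5 3/5 0; -3/5 4/5 0; 0 0 1]
T2·T1 = [4/5 3/5 2; -3/5 4/5 6; 0 0 1]
T3·…·T1 = [-4/5 -3/5 -2; -3/5 4/5 6; 0 0 1]
T4·…·T1 = [-8/5 -6/5 -4; -9/5 12/5 18; 0 0 1]
T5·…·T1 = [2 -6 -40; -9/5 12/5 18; 0 0 1]
T6·…·T1 = [2 -6 -36; -9/5 12/5 18; 0 0 1]

T = [2 -6 -36; -9/5 12/5 18; 0 0 1]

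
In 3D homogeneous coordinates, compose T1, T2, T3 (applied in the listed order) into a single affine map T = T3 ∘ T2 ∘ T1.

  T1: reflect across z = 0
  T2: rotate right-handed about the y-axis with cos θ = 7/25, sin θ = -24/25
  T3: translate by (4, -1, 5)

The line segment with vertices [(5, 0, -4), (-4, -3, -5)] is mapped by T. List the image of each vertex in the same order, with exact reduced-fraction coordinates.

image vertices: (39/25, -1, 273/25), (-48/25, -4, 64/25)

T1 reflect across z = 0: (5, 0, -4) → (5, 0, 4); (-4, -3, -5) → (-4, -3, 5)
T2 rotate right-handed about the y-axis with cos θ = 7/25, sin θ = -24/25: (5, 0, 4) → (-61/25, 0, 148/25); (-4, -3, 5) → (-148/25, -3, -61/25)
T3 translate by (4, -1, 5): (-61/25, 0, 148/25) → (39/25, -1, 273/25); (-148/25, -3, -61/25) → (-48/25, -4, 64/25)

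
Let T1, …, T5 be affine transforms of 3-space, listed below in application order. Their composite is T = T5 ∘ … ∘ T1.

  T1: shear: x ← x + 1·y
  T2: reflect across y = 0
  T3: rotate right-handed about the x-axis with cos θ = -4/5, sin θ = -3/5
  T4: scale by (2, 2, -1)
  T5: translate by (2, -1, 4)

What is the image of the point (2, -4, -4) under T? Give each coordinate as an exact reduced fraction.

T(p) = (-2, -61/5, 16/5)

T1 shear: x ← x + 1·y: (2, -4, -4) → (-2, -4, -4)
T2 reflect across y = 0: (-2, -4, -4) → (-2, 4, -4)
T3 rotate right-handed about the x-axis with cos θ = -4/5, sin θ = -3/5: (-2, 4, -4) → (-2, -28/5, 4/5)
T4 scale by (2, 2, -1): (-2, -28/5, 4/5) → (-4, -56/5, -4/5)
T5 translate by (2, -1, 4): (-4, -56/5, -4/5) → (-2, -61/5, 16/5)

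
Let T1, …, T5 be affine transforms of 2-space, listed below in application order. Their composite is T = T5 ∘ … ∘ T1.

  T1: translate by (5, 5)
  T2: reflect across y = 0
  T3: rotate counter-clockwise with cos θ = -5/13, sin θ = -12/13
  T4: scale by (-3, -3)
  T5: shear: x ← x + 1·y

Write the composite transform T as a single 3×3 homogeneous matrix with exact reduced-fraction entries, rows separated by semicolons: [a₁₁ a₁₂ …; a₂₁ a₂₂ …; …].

T1 = [1 0 5; 0 1 5; 0 0 1]
T2·T1 = [1 0 5; 0 -1 -5; 0 0 1]
T3·…·T1 = [-5/13 -12/13 -85/13; -12/13 5/13 -35/13; 0 0 1]
T4·…·T1 = [15/13 36/13 255/13; 36/13 -15/13 105/13; 0 0 1]
T5·…·T1 = [51/13 21/13 360/13; 36/13 -15/13 105/13; 0 0 1]

T = [51/13 21/13 360/13; 36/13 -15/13 105/13; 0 0 1]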